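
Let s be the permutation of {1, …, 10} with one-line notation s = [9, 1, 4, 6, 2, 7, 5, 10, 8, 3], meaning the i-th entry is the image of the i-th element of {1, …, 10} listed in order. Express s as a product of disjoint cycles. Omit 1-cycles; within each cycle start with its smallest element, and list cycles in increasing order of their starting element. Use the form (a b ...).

(1 9 8 10 3 4 6 7 5 2)

Iterating s from 1 gives 1 → 9 → 8 → 10 → 3 → 4 → 6 → 7 → 5 → 2 → 1; that is the 10-cycle (1 9 8 10 3 4 6 7 5 2).
Repeating from the next unused element and collecting all non-trivial cycles gives (1 9 8 10 3 4 6 7 5 2).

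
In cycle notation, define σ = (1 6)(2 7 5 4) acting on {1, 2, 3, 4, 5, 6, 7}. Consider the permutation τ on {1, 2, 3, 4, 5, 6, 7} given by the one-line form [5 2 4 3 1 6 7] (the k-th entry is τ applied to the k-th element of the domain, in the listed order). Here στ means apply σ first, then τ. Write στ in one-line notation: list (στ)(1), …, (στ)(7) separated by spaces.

6 7 4 2 3 5 1

(στ)(x) = τ(σ(x)). Computing each image: τ(σ(1)) = τ(6) = 6, τ(σ(2)) = τ(7) = 7, τ(σ(3)) = τ(3) = 4, τ(σ(4)) = τ(2) = 2, τ(σ(5)) = τ(4) = 3, τ(σ(6)) = τ(1) = 5, τ(σ(7)) = τ(5) = 1.
Hence στ = [6 7 4 2 3 5 1].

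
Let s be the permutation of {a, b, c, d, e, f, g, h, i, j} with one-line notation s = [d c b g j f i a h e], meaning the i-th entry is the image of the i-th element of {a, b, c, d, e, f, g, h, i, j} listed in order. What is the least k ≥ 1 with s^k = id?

10

The disjoint-cycle form of s has cycle lengths 5, 2, 2, 1.
The order of s is the least common multiple of its cycle lengths: lcm(5, 2, 2) = 10.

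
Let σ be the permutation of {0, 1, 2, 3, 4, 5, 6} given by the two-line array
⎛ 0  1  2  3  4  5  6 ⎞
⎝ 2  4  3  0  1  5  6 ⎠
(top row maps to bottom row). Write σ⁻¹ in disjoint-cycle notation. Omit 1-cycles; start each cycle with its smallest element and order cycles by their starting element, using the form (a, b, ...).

First write σ in disjoint cycles: (0, 2, 3)(1, 4).
The inverse reverses every cycle; in canonical form, σ⁻¹ = (0, 3, 2)(1, 4).

(0, 3, 2)(1, 4)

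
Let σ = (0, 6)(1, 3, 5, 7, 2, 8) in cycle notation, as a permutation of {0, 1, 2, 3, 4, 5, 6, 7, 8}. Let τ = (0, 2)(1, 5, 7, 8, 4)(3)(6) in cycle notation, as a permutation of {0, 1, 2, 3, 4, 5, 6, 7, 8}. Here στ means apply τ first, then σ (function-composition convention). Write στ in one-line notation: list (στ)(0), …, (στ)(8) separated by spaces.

For each element, apply τ then σ: 0 → 2 → 8; 1 → 5 → 7; 2 → 0 → 6; 3 → 3 → 5; 4 → 1 → 3; 5 → 7 → 2; 6 → 6 → 0; 7 → 8 → 1; 8 → 4 → 4.
So στ in one-line form is 8 7 6 5 3 2 0 1 4.

8 7 6 5 3 2 0 1 4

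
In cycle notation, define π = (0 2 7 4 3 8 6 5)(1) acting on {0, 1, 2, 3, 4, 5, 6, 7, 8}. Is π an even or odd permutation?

odd

The cycle lengths are 8, 1.
A cycle of length ℓ contributes ℓ−1 transpositions, so π is a product of 7 transpositions — odd.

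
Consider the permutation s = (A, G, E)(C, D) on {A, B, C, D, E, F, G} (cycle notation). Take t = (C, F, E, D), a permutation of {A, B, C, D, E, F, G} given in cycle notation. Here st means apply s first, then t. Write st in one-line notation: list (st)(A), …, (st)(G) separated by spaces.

G B C F A E D

(st)(x) = t(s(x)). Computing each image: t(s(A)) = t(G) = G, t(s(B)) = t(B) = B, t(s(C)) = t(D) = C, t(s(D)) = t(C) = F, t(s(E)) = t(A) = A, t(s(F)) = t(F) = E, t(s(G)) = t(E) = D.
Hence st = [G B C F A E D].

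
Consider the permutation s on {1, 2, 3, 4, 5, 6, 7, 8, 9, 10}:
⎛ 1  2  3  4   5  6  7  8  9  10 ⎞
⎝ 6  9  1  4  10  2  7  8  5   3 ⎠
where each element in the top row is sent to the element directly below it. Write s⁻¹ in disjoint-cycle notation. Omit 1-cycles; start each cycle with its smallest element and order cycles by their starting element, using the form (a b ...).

(1 3 10 5 9 2 6)

The cycle decomposition of s is (1 6 2 9 5 10 3).
The inverse reverses every cycle; in canonical form, s⁻¹ = (1 3 10 5 9 2 6).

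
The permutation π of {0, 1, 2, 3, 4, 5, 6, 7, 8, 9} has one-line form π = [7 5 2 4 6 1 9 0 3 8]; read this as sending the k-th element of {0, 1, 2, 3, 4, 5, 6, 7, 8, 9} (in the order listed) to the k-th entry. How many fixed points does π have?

The fixed points (elements with π(x) = x) are {2}, so there is 1.

1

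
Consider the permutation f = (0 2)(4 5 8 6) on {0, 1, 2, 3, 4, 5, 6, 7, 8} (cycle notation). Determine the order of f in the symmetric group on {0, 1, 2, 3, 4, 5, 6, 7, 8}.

4

The cycle type of f is (4, 2, 1, 1, 1).
The order of f is the least common multiple of its cycle lengths: lcm(4, 2) = 4.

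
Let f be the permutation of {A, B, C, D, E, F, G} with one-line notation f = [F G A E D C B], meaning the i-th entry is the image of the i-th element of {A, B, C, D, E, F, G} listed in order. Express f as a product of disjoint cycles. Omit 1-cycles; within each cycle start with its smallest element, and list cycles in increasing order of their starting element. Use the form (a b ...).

Iterating f from A gives A → F → C → A; that is the 3-cycle (A F C).
Continuing from each remaining unvisited element yields (A F C)(B G)(D E).

(A F C)(B G)(D E)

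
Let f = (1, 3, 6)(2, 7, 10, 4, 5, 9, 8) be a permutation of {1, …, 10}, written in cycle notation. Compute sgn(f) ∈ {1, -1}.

The cycle lengths are 7, 3.
A cycle of length ℓ contributes ℓ−1 transpositions, so f is a product of 6 + 2 = 8 transpositions — even.

1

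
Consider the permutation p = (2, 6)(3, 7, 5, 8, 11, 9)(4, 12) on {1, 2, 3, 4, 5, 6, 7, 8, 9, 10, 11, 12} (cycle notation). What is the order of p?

6

The cycle type of p is (6, 2, 2, 1, 1).
The order of p is the least common multiple of its cycle lengths: lcm(6, 2, 2) = 6.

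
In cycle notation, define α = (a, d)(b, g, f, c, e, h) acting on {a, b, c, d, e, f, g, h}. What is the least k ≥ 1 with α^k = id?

6

The cycle type of α is (6, 2).
The order is lcm(6, 2) = 6.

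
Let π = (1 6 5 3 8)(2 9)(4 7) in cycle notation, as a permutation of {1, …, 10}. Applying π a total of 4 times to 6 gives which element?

1

6 lies in the 5-cycle (1 6 5 3 8).
Stepping 4 places around the cycle: 6 → 5 → 3 → 8 → 1.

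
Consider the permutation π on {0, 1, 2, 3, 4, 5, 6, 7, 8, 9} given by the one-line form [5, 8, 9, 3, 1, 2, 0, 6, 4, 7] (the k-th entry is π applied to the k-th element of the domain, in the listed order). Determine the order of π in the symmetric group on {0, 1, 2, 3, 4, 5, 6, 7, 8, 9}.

6

The disjoint-cycle form of π has cycle lengths 6, 3, 1.
The order of π is the least common multiple of its cycle lengths: lcm(6, 3) = 6.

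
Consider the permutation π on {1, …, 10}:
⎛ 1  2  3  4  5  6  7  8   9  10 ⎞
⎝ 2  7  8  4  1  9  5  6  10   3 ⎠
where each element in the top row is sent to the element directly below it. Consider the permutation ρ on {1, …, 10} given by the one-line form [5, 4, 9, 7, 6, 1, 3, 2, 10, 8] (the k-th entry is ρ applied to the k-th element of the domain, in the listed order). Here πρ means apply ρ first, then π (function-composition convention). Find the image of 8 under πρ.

ρ(8) = 2, then π(2) = 7; composing gives (πρ)(8) = 7.

7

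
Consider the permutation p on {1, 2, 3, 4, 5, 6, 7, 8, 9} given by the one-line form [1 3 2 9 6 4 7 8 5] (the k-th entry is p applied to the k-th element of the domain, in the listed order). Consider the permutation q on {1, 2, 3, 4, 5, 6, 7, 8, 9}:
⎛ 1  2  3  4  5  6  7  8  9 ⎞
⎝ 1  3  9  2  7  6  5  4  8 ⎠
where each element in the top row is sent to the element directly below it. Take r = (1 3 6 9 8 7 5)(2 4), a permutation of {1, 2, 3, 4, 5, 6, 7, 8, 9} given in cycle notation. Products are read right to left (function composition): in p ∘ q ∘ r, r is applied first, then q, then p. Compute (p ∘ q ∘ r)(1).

Chase 1: r(1) = 3; q(3) = 9; p(9) = 5. Hence (p ∘ q ∘ r)(1) = 5.

5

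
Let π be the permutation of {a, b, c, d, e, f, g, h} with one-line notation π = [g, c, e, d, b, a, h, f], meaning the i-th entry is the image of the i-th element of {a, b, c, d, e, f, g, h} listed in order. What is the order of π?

Decomposing into disjoint cycles gives cycle lengths 4, 3, 1.
The order of π is the least common multiple of its cycle lengths: lcm(4, 3) = 12.

12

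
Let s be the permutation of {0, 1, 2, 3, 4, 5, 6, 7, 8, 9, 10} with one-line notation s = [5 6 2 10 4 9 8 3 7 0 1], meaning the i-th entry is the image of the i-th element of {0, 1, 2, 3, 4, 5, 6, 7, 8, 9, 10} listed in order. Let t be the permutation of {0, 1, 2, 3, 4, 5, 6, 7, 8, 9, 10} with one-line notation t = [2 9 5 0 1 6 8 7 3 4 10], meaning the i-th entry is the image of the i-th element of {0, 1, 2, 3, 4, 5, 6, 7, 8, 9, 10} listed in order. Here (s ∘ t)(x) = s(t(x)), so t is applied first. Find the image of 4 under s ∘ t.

t(4) = 1, then s(1) = 6; composing gives (s ∘ t)(4) = 6.

6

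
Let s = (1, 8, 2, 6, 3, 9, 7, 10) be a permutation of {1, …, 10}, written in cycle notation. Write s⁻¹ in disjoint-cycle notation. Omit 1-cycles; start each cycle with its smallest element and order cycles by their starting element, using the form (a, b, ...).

If s sends a → b within a cycle, s⁻¹ sends b → a; equivalently, reverse each cycle.
Reversing each cycle of s and rotating so the smallest element leads gives (1, 10, 7, 9, 3, 6, 2, 8).

(1, 10, 7, 9, 3, 6, 2, 8)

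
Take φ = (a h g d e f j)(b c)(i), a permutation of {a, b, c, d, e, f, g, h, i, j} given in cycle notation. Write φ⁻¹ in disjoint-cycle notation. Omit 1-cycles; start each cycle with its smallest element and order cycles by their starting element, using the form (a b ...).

If φ sends a → b within a cycle, φ⁻¹ sends b → a; equivalently, reverse each cycle.
After reversing and putting each cycle's least element first, φ⁻¹ = (a j f e d g h)(b c).

(a j f e d g h)(b c)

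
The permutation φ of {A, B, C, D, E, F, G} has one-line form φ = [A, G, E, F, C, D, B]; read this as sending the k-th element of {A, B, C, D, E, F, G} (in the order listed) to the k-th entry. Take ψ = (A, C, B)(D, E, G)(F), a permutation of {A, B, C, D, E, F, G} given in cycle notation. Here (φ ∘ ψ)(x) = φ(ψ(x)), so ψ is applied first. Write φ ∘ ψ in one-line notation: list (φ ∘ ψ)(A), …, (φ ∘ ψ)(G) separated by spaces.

E A G C B D F

For each element, apply ψ then φ: A → C → E; B → A → A; C → B → G; D → E → C; E → G → B; F → F → D; G → D → F.
So φ ∘ ψ in one-line form is E A G C B D F.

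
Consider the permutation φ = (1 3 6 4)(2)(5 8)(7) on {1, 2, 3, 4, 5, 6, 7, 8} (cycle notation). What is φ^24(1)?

1 lies in the 4-cycle (1 3 6 4).
On a 4-cycle, φ^4 is the identity, so φ^24 = φ^0 there (24 ≡ 0 mod 4).
So φ^24(1) = 1.

1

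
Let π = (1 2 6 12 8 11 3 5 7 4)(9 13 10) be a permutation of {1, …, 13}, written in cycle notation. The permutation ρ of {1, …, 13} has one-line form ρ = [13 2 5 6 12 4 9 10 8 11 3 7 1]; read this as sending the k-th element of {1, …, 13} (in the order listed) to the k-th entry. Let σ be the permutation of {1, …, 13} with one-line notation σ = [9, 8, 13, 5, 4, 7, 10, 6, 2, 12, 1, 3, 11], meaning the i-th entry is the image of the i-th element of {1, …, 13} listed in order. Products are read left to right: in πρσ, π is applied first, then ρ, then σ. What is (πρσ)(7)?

(πρσ)(7) = σ(ρ(π(7))). π(7) = 4, then ρ(4) = 6, then σ(6) = 7, so the result is 7.

7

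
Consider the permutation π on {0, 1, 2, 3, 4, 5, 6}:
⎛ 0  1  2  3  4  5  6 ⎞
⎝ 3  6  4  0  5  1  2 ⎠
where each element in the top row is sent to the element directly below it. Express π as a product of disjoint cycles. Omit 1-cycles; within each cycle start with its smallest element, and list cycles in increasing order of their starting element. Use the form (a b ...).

(0 3)(1 6 2 4 5)

Start at 0 and follow images: 0 → 3 → 0, giving the cycle (0 3).
Repeating from the next unused element and collecting all non-trivial cycles gives (0 3)(1 6 2 4 5).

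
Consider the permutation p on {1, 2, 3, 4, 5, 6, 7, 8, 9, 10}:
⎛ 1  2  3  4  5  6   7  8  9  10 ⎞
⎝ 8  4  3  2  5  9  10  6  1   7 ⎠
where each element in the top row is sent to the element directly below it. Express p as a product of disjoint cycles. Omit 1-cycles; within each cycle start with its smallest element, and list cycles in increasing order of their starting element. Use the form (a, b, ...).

(1, 8, 6, 9)(2, 4)(7, 10)

Start at 1 and follow images: 1 → 8 → 6 → 9 → 1, giving the cycle (1, 8, 6, 9).
Repeating from the next unused element and collecting all non-trivial cycles gives (1, 8, 6, 9)(2, 4)(7, 10).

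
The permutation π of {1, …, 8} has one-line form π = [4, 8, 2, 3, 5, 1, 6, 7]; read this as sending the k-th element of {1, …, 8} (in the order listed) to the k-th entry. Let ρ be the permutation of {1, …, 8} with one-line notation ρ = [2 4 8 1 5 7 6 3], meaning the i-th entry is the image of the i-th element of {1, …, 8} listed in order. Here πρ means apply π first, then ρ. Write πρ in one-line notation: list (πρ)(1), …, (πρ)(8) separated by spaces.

1 3 4 8 5 2 7 6

(πρ)(x) = ρ(π(x)). Computing each image: ρ(π(1)) = ρ(4) = 1, ρ(π(2)) = ρ(8) = 3, ρ(π(3)) = ρ(2) = 4, ρ(π(4)) = ρ(3) = 8, ρ(π(5)) = ρ(5) = 5, ρ(π(6)) = ρ(1) = 2, ρ(π(7)) = ρ(6) = 7, ρ(π(8)) = ρ(7) = 6.
Hence πρ = [1 3 4 8 5 2 7 6].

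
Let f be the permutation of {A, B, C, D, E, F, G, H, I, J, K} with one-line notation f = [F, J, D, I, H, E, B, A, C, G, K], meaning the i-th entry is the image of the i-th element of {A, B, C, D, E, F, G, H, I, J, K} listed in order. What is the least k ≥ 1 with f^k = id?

The disjoint-cycle form of f has cycle lengths 4, 3, 3, 1.
The order of f is the least common multiple of its cycle lengths: lcm(4, 3, 3) = 12.

12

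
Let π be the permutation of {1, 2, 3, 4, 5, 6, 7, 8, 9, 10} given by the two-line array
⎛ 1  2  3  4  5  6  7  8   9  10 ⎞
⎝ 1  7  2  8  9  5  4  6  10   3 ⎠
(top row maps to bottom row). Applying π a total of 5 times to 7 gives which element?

Tracing 7 → 4 → … returns to 7 after 9 steps, so 7 lies in a 9-cycle (2, 7, 4, 8, 6, 5, 9, 10, 3).
Stepping 5 places around the cycle: 7 → 4 → 8 → 6 → 5 → 9.

9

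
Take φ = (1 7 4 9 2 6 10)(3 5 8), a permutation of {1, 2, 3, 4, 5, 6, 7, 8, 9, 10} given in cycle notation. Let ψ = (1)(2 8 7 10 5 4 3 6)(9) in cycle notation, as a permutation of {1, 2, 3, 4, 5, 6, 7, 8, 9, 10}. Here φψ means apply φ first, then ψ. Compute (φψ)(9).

(φψ)(9) = ψ(φ(9)). φ(9) = 2, then ψ(2) = 8. So (φψ)(9) = 8.

8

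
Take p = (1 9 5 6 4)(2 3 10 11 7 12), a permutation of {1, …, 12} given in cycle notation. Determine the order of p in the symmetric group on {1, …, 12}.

30

The disjoint cycles have lengths 6, 5, 1.
Since disjoint cycles commute, ord(p) = lcm(6, 5) = 30.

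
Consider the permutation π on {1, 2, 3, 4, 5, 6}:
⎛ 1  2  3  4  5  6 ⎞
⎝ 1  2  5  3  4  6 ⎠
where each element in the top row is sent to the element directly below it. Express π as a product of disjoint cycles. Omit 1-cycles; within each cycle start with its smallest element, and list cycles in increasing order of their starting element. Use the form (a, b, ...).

(3, 5, 4)

From 3: 3 → 5 → 4 → 3, closing the cycle (3, 5, 4).
Continuing from each remaining unvisited element yields (3, 5, 4).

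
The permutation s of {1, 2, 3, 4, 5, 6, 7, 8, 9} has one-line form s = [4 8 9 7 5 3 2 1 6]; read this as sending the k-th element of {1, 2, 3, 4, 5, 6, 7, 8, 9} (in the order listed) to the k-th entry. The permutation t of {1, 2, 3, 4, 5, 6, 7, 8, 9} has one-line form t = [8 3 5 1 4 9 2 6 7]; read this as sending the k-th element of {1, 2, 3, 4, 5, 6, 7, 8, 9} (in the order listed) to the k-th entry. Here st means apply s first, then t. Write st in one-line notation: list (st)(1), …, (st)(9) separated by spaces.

1 6 7 2 4 5 3 8 9

For each element, apply s then t: 1 → 4 → 1; 2 → 8 → 6; 3 → 9 → 7; 4 → 7 → 2; 5 → 5 → 4; 6 → 3 → 5; 7 → 2 → 3; 8 → 1 → 8; 9 → 6 → 9.
So st in one-line form is 1 6 7 2 4 5 3 8 9.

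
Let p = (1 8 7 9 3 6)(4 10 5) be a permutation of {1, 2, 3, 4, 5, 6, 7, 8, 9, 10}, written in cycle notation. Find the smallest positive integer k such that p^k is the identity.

The cycle type of p is (6, 3, 1).
Since disjoint cycles commute, ord(p) = lcm(6, 3) = 6.

6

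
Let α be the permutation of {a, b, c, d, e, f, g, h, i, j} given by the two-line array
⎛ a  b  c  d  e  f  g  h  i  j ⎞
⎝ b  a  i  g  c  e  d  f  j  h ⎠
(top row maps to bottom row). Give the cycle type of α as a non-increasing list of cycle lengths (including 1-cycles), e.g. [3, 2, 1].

[6, 2, 2]

The disjoint cycles are (a, b)(c, i, j, h, f, e)(d, g), with lengths 6, 2, 2 in non-increasing order.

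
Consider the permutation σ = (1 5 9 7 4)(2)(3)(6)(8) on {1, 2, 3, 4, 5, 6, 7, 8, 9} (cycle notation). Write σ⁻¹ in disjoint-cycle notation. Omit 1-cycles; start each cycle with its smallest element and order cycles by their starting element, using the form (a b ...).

The inverse reverses each cycle.
Reversing each cycle of σ and rotating so the smallest element leads gives (1 4 7 9 5).

(1 4 7 9 5)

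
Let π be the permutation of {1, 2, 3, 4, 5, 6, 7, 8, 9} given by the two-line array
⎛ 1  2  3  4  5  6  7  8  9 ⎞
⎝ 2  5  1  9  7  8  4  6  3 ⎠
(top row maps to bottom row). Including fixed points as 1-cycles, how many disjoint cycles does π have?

2

The cycle decomposition is (1, 2, 5, 7, 4, 9, 3)(6, 8), which has 2 cycles (counting 1-cycles).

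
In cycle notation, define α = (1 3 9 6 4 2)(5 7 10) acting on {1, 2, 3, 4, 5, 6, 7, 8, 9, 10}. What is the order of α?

6

The disjoint cycles have lengths 6, 3, 1.
The order is lcm(6, 3) = 6.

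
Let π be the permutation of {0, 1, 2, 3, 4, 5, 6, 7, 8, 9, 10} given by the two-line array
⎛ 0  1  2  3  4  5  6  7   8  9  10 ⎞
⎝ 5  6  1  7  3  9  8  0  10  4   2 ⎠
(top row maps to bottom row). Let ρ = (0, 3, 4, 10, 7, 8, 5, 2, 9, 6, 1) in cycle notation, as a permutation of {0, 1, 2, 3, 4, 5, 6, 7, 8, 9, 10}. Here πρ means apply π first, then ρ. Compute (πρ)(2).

(πρ)(2) = ρ(π(2)). π(2) = 1, then ρ(1) = 0. So (πρ)(2) = 0.

0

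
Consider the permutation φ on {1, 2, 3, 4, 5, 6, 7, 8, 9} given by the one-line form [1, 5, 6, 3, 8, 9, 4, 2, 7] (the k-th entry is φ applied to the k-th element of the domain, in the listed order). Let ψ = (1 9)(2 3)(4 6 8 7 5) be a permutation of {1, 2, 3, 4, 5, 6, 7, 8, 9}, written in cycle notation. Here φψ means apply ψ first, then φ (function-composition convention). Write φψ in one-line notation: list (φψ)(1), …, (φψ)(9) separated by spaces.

(φψ)(x) = φ(ψ(x)). Computing each image: φ(ψ(1)) = φ(9) = 7, φ(ψ(2)) = φ(3) = 6, φ(ψ(3)) = φ(2) = 5, φ(ψ(4)) = φ(6) = 9, φ(ψ(5)) = φ(4) = 3, φ(ψ(6)) = φ(8) = 2, φ(ψ(7)) = φ(5) = 8, φ(ψ(8)) = φ(7) = 4, φ(ψ(9)) = φ(1) = 1.
Hence φψ = [7 6 5 9 3 2 8 4 1].

7 6 5 9 3 2 8 4 1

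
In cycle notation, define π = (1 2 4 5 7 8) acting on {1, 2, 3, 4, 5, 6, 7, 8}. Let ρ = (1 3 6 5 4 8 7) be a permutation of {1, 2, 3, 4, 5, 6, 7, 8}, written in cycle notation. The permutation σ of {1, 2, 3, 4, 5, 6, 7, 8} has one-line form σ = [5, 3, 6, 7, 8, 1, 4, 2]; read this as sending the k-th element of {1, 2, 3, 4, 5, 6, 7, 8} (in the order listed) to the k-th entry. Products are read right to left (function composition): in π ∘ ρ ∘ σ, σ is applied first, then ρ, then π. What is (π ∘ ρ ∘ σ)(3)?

Apply the permutations in order: σ(3) = 6, then ρ(6) = 5, then π(5) = 7. So (π ∘ ρ ∘ σ)(3) = 7.

7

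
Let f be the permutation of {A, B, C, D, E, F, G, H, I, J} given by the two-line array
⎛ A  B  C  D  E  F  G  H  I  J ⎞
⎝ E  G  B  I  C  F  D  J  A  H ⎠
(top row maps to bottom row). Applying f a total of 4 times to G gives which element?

E

Tracing G → D → … returns to G after 7 steps, so G lies in a 7-cycle (A, E, C, B, G, D, I).
Stepping 4 places around the cycle: G → D → I → A → E.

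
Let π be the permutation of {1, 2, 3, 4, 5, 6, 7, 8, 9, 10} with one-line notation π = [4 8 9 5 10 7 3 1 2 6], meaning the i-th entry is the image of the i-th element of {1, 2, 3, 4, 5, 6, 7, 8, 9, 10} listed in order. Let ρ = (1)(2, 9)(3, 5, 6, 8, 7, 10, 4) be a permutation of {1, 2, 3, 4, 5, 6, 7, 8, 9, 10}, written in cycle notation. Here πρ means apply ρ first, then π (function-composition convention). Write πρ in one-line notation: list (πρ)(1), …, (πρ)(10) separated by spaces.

(πρ)(x) = π(ρ(x)). Computing each image: π(ρ(1)) = π(1) = 4, π(ρ(2)) = π(9) = 2, π(ρ(3)) = π(5) = 10, π(ρ(4)) = π(3) = 9, π(ρ(5)) = π(6) = 7, π(ρ(6)) = π(8) = 1, π(ρ(7)) = π(10) = 6, π(ρ(8)) = π(7) = 3, π(ρ(9)) = π(2) = 8, π(ρ(10)) = π(4) = 5.
Hence πρ = [4 2 10 9 7 1 6 3 8 5].

4 2 10 9 7 1 6 3 8 5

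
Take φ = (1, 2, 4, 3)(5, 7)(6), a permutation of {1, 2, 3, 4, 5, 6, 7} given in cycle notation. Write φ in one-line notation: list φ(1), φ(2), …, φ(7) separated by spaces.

2 4 1 3 7 6 5

Reading each image from the cycles: 1→2, 2→4, 3→1, 4→3, 5→7, 6→6, 7→5.
So the one-line form is 2 4 1 3 7 6 5.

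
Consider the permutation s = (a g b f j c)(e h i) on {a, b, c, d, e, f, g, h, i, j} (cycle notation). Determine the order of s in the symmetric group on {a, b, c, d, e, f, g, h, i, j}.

6

The cycle type of s is (6, 3, 1).
Since disjoint cycles commute, ord(s) = lcm(6, 3) = 6.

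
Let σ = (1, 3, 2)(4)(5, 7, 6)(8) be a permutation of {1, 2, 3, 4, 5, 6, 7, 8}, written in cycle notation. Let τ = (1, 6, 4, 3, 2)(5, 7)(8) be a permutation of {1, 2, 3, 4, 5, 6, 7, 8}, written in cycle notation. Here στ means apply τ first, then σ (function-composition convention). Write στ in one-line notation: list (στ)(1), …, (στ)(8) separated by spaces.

5 3 1 2 6 4 7 8

For each element, apply τ then σ: 1 → 6 → 5; 2 → 1 → 3; 3 → 2 → 1; 4 → 3 → 2; 5 → 7 → 6; 6 → 4 → 4; 7 → 5 → 7; 8 → 8 → 8.
Collecting the images, στ = [5 3 1 2 6 4 7 8].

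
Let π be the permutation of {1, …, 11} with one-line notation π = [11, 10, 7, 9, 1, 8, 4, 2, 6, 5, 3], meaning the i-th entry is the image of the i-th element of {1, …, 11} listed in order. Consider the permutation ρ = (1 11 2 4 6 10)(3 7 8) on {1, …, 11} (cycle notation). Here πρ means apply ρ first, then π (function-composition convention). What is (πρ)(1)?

(πρ)(1) = π(ρ(1)). ρ(1) = 11, then π(11) = 3. So (πρ)(1) = 3.

3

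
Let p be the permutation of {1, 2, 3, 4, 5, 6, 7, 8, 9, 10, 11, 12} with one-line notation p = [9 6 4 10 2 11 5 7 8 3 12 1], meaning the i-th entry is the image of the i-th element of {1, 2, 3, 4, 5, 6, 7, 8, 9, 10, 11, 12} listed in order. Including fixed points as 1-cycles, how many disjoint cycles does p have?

2

The cycle decomposition is (1, 9, 8, 7, 5, 2, 6, 11, 12)(3, 4, 10), which has 2 cycles (counting 1-cycles).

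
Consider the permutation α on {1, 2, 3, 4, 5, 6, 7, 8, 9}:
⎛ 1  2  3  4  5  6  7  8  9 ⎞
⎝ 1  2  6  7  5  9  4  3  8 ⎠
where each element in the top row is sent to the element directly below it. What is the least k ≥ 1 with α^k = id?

4

Writing α as disjoint cycles, the cycle lengths are 4, 2, 1, 1, 1.
The order of α is the least common multiple of its cycle lengths: lcm(4, 2) = 4.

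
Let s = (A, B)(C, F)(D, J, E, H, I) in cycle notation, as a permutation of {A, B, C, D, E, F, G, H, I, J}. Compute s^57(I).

I lies in the 5-cycle (D, J, E, H, I).
Powers repeat with period 5 on this cycle, and 57 mod 5 = 2, so s^57(I) = s^2(I).
Stepping 2 places around the cycle: I → D → J.

J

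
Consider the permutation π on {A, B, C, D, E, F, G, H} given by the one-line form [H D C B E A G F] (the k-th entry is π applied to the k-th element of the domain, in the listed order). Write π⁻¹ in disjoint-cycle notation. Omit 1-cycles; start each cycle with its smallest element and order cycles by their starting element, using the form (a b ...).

First write π in disjoint cycles: (A H F)(B D).
Reversing each cycle (and rotating so the smallest element leads) gives π⁻¹ = (A F H)(B D).

(A F H)(B D)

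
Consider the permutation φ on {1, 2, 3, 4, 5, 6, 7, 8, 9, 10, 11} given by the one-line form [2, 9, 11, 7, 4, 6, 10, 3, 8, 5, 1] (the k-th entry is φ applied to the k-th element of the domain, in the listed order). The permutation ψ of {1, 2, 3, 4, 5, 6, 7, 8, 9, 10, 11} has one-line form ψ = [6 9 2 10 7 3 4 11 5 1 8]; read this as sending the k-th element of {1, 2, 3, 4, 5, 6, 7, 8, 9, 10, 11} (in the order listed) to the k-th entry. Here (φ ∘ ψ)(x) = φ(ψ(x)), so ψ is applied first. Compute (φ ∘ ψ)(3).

9

(φ ∘ ψ)(3) = φ(ψ(3)). ψ(3) = 2, then φ(2) = 9. So (φ ∘ ψ)(3) = 9.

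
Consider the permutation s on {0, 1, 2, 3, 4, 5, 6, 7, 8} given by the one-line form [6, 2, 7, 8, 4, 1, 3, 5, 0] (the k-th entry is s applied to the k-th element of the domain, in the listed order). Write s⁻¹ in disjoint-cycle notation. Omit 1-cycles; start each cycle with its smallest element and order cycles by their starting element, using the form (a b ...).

(0 8 3 6)(1 5 7 2)

First write s in disjoint cycles: (0 6 3 8)(1 2 7 5).
Reversing each cycle (and rotating so the smallest element leads) gives s⁻¹ = (0 8 3 6)(1 5 7 2).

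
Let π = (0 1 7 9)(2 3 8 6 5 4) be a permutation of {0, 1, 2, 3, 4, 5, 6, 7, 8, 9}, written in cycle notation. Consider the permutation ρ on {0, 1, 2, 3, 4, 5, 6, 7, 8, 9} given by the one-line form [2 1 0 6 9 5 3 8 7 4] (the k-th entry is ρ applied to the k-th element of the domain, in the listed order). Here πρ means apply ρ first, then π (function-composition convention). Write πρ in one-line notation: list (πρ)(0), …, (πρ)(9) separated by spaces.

3 7 1 5 0 4 8 6 9 2

Chase each element through ρ then π: 0 → 2 → 3; 1 → 1 → 7; 2 → 0 → 1; 3 → 6 → 5; 4 → 9 → 0; 5 → 5 → 4; 6 → 3 → 8; 7 → 8 → 6; 8 → 7 → 9; 9 → 4 → 2.
Collecting the images, πρ = [3 7 1 5 0 4 8 6 9 2].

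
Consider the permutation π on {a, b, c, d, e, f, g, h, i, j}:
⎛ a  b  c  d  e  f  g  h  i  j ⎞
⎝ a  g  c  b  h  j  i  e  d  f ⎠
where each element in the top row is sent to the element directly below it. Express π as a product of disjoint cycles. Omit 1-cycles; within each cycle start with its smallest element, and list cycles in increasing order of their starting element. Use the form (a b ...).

Iterating π from b gives b → g → i → d → b; that is the 4-cycle (b g i d).
Continuing from each remaining unvisited element yields (b g i d)(e h)(f j).

(b g i d)(e h)(f j)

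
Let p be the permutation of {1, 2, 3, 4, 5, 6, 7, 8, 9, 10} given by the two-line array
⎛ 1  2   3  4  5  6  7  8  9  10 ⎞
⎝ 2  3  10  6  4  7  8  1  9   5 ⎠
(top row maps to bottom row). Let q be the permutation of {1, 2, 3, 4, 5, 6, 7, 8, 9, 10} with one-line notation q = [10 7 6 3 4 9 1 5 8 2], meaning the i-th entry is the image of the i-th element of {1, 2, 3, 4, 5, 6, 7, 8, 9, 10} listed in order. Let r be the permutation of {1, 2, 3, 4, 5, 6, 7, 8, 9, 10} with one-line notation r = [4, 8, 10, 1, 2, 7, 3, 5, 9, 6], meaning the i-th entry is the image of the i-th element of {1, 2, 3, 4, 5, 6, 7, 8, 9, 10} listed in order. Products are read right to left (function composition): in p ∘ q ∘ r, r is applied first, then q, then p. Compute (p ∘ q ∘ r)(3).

3

(p ∘ q ∘ r)(3) = p(q(r(3))). r(3) = 10, then q(10) = 2, then p(2) = 3, so the result is 3.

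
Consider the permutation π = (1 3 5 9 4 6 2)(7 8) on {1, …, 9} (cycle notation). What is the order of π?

14

The disjoint cycles have lengths 7, 2.
The order is lcm(7, 2) = 14.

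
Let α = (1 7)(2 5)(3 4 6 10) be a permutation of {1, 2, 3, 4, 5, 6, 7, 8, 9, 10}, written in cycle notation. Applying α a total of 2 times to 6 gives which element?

3

6 lies in the 4-cycle (3 4 6 10).
Stepping 2 places around the cycle: 6 → 10 → 3.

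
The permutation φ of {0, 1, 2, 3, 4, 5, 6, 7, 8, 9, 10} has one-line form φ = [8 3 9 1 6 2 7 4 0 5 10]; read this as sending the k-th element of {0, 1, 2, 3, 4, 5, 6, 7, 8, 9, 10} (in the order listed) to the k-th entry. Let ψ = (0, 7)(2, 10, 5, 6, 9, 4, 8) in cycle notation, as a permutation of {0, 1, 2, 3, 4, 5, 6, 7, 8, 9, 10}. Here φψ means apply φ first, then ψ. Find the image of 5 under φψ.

10

First apply φ: φ(5) = 2, then ψ(2) = 10. Thus (φψ)(5) = 10.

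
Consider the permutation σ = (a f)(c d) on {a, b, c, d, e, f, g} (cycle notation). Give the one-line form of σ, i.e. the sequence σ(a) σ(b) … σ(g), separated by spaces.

f b d c e a g

Image by image: a↦f, b↦b, c↦d, d↦c, e↦e, f↦a, g↦g.
Listing these in domain order gives f b d c e a g.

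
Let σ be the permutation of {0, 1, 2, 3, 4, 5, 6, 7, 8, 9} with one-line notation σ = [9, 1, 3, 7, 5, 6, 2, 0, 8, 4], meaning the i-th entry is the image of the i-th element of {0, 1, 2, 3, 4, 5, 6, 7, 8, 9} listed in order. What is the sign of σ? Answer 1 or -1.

In disjoint-cycle form the cycle lengths are 8, 1, 1.
A cycle of length ℓ contributes ℓ−1 transpositions, so σ is a product of 7 transpositions — odd.

-1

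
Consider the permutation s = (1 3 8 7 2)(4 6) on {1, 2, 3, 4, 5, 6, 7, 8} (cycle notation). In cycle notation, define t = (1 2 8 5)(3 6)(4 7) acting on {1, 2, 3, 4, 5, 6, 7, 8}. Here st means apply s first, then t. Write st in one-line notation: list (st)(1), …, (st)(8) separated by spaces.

6 2 5 3 1 7 8 4

For each element, apply s then t: 1 → 3 → 6; 2 → 1 → 2; 3 → 8 → 5; 4 → 6 → 3; 5 → 5 → 1; 6 → 4 → 7; 7 → 2 → 8; 8 → 7 → 4.
So st in one-line form is 6 2 5 3 1 7 8 4.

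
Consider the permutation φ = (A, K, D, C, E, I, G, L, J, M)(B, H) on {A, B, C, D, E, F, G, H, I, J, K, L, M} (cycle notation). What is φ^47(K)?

K lies in the 10-cycle (A, K, D, C, E, I, G, L, J, M).
Since the cycle has length 10, φ^47 acts on it the same as φ^7 (47 mod 10 = 7).
Stepping 7 places around the cycle: K → D → C → E → I → G → L → J.

J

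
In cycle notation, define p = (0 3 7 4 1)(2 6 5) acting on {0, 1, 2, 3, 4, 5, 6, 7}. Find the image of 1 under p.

0

Within (0 3 7 4 1), 1 ↦ 0.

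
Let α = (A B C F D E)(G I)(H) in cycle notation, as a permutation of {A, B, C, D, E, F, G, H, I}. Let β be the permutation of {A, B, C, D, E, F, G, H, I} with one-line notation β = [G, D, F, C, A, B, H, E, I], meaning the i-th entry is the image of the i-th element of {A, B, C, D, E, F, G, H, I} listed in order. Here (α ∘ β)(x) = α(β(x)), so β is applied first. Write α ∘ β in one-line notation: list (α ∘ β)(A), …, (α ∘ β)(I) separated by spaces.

I E D F B C H A G

(α ∘ β)(x) = α(β(x)). Computing each image: α(β(A)) = α(G) = I, α(β(B)) = α(D) = E, α(β(C)) = α(F) = D, α(β(D)) = α(C) = F, α(β(E)) = α(A) = B, α(β(F)) = α(B) = C, α(β(G)) = α(H) = H, α(β(H)) = α(E) = A, α(β(I)) = α(I) = G.
Hence α ∘ β = [I E D F B C H A G].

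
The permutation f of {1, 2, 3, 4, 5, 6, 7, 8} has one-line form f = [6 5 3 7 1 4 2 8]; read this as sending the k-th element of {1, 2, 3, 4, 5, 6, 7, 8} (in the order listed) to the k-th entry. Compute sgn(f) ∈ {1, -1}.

-1

In disjoint-cycle form the cycle lengths are 6, 1, 1.
A cycle is odd iff its length is even; f has 1 even-length cycle, so sgn(f) = (−1)^1 and f is odd.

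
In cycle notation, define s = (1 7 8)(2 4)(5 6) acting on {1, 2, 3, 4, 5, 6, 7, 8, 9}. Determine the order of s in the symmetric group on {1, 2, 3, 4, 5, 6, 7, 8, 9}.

6

The disjoint cycles have lengths 3, 2, 2, 1, 1.
Since disjoint cycles commute, ord(s) = lcm(3, 2, 2) = 6.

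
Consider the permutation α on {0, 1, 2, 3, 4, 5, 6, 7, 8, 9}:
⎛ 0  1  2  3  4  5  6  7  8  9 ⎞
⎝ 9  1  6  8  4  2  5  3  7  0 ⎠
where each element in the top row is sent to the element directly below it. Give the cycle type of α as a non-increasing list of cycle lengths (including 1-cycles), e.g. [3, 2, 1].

[3, 3, 2, 1, 1]

The disjoint cycles are (0 9)(1)(2 6 5)(3 8 7)(4), with lengths 3, 3, 2, 1, 1 in non-increasing order.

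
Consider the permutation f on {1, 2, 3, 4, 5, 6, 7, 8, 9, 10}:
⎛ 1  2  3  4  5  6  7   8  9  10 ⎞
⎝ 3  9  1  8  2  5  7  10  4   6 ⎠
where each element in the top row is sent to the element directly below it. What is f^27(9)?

2

Tracing 9 → 4 → … returns to 9 after 7 steps, so 9 lies in a 7-cycle (2 9 4 8 10 6 5).
Since the cycle has length 7, f^27 acts on it the same as f^6 (27 mod 7 = 6).
Advancing 6 steps from 9: 9 → 4 → 8 → 10 → 6 → 5 → 2.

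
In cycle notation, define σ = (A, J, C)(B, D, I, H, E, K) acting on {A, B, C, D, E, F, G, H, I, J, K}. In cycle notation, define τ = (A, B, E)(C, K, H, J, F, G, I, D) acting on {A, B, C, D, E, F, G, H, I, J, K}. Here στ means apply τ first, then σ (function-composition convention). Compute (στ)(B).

First apply τ: τ(B) = E, then σ(E) = K. Thus (στ)(B) = K.

K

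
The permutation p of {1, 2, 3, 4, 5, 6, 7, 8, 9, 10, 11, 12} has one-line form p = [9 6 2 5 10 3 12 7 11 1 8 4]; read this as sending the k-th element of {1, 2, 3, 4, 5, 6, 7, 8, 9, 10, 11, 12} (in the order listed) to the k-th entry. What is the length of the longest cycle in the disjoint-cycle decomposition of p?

Decomposing into disjoint cycles gives (1 9 11 8 7 12 4 5 10)(2 6 3); the longest has length 9.

9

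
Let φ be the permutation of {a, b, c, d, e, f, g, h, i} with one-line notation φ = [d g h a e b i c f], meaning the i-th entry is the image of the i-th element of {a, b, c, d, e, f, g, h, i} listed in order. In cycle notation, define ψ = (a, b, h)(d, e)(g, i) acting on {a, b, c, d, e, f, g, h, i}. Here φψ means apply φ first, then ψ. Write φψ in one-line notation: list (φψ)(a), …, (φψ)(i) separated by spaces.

For each element, apply φ then ψ: a → d → e; b → g → i; c → h → a; d → a → b; e → e → d; f → b → h; g → i → g; h → c → c; i → f → f.
So φψ in one-line form is e i a b d h g c f.

e i a b d h g c f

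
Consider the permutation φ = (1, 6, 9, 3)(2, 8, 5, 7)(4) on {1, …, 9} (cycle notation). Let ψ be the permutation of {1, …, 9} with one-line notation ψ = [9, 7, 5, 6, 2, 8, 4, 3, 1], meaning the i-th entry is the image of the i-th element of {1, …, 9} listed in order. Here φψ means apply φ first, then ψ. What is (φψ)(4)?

First apply φ: φ(4) = 4, then ψ(4) = 6. Thus (φψ)(4) = 6.

6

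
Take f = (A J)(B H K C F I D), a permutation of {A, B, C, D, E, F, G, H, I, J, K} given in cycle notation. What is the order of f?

The disjoint cycles have lengths 7, 2, 1, 1.
Since disjoint cycles commute, ord(f) = lcm(7, 2) = 14.

14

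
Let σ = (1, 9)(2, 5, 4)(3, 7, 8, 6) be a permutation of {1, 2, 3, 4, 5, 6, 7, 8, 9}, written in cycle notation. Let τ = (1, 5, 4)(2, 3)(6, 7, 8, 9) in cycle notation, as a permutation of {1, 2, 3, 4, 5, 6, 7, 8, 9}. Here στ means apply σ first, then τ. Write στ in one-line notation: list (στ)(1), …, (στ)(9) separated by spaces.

(στ)(x) = τ(σ(x)). Computing each image: τ(σ(1)) = τ(9) = 6, τ(σ(2)) = τ(5) = 4, τ(σ(3)) = τ(7) = 8, τ(σ(4)) = τ(2) = 3, τ(σ(5)) = τ(4) = 1, τ(σ(6)) = τ(3) = 2, τ(σ(7)) = τ(8) = 9, τ(σ(8)) = τ(6) = 7, τ(σ(9)) = τ(1) = 5.
Hence στ = [6 4 8 3 1 2 9 7 5].

6 4 8 3 1 2 9 7 5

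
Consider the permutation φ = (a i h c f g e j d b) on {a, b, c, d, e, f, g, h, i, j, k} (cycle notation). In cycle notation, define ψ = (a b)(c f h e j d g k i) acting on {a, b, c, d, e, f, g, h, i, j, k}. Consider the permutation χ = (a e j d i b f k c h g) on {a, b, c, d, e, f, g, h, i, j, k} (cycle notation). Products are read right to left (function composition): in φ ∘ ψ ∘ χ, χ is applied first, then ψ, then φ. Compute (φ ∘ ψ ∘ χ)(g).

Chase g: χ(g) = a; ψ(a) = b; φ(b) = a. Hence (φ ∘ ψ ∘ χ)(g) = a.

a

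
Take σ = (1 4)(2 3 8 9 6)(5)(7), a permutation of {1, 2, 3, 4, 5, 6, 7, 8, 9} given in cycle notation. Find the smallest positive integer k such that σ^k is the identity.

10

The cycle type of σ is (5, 2, 1, 1).
The order of σ is the least common multiple of its cycle lengths: lcm(5, 2) = 10.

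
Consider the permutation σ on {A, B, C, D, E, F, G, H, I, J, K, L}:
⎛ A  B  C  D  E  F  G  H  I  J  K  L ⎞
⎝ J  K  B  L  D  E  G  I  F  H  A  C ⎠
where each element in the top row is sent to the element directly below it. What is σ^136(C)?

Tracing C → B → … returns to C after 11 steps, so C lies in an 11-cycle (A, J, H, I, F, E, D, L, C, B, K).
Powers repeat with period 11 on this cycle, and 136 mod 11 = 4, so σ^136(C) = σ^4(C).
Stepping 4 places around the cycle: C → B → K → A → J.

J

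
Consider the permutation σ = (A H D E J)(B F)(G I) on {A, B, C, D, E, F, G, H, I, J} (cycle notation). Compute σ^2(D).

D lies in the 5-cycle (A H D E J).
Advancing 2 steps from D: D → E → J.

J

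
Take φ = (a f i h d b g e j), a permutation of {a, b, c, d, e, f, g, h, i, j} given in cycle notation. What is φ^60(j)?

b

j lies in the 9-cycle (a f i h d b g e j).
Since the cycle has length 9, φ^60 acts on it the same as φ^6 (60 mod 9 = 6).
Advancing 6 steps from j: j → a → f → i → h → d → b.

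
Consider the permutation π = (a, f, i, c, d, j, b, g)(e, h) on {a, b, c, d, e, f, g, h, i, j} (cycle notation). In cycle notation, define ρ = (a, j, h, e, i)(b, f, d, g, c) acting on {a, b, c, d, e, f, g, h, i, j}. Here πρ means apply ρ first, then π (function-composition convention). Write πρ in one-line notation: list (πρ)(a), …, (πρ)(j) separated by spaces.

b i g a c j d h f e

For each element, apply ρ then π: a → j → b; b → f → i; c → b → g; d → g → a; e → i → c; f → d → j; g → c → d; h → e → h; i → a → f; j → h → e.
Collecting the images, πρ = [b i g a c j d h f e].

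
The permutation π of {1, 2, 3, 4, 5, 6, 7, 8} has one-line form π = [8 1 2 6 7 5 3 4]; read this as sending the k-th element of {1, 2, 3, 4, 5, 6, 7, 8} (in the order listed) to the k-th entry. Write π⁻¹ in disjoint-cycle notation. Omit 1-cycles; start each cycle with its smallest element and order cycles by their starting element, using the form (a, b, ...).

First write π in disjoint cycles: (1, 8, 4, 6, 5, 7, 3, 2).
Reversing each cycle (and rotating so the smallest element leads) gives π⁻¹ = (1, 2, 3, 7, 5, 6, 4, 8).

(1, 2, 3, 7, 5, 6, 4, 8)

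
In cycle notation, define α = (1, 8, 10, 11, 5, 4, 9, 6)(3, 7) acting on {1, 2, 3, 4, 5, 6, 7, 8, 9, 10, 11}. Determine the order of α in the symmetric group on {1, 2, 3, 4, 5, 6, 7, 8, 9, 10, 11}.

8

The cycle type of α is (8, 2, 1).
The order of α is the least common multiple of its cycle lengths: lcm(8, 2) = 8.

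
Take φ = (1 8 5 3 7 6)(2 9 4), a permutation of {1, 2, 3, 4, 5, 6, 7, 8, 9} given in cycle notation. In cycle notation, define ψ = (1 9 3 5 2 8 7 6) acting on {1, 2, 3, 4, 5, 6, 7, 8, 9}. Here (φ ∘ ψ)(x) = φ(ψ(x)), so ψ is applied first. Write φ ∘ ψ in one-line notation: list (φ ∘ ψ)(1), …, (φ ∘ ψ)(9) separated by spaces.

4 5 3 2 9 8 1 6 7

Chase each element through ψ then φ: 1 → 9 → 4; 2 → 8 → 5; 3 → 5 → 3; 4 → 4 → 2; 5 → 2 → 9; 6 → 1 → 8; 7 → 6 → 1; 8 → 7 → 6; 9 → 3 → 7.
Collecting the images, φ ∘ ψ = [4 5 3 2 9 8 1 6 7].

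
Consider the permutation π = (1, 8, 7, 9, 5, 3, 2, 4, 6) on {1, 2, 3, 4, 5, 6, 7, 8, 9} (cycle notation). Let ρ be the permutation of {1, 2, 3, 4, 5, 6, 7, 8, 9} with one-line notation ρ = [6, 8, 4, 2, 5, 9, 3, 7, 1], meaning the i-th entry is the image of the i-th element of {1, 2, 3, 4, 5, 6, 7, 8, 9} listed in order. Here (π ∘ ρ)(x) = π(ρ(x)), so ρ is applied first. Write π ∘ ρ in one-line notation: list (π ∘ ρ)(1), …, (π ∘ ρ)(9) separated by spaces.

Chase each element through ρ then π: 1 → 6 → 1; 2 → 8 → 7; 3 → 4 → 6; 4 → 2 → 4; 5 → 5 → 3; 6 → 9 → 5; 7 → 3 → 2; 8 → 7 → 9; 9 → 1 → 8.
So π ∘ ρ in one-line form is 1 7 6 4 3 5 2 9 8.

1 7 6 4 3 5 2 9 8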